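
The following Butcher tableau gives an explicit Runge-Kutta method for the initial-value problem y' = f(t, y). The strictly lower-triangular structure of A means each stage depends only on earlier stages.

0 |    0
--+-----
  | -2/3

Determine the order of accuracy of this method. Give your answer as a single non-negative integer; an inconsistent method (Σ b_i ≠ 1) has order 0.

0

b = (-2/3)
c = (0)
Σ b_i: (-2/3)·1 = -2/3 ≠ 1 ⇒ order 0.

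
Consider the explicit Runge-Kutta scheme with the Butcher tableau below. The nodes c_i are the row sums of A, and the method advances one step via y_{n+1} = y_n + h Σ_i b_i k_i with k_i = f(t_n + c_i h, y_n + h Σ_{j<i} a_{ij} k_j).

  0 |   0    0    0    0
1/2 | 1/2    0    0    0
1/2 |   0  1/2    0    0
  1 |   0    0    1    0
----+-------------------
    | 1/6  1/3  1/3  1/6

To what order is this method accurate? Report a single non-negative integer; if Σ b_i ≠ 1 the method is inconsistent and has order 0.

b = (1/6, 1/3, 1/3, 1/6)
c = (0, 1/2, 1/2, 1)
Ac = (0, 0, 1/4, 1/2)
Σ b_i: 1/6·1 + 1/3·1 + 1/3·1 + 1/6·1 = 1 ✓
b·c: 1/3·1/2 + 1/3·1/2 + 1/6·1 = 1/2 ✓
b·c²: 1/3·1/4 + 1/3·1/4 + 1/6·1 = 1/3 ✓
b·Ac: 1/3·1/4 + 1/6·1/2 = 1/6 ✓
b·c³: 1/3·1/8 + 1/3·1/8 + 1/6·1 = 1/4 ✓
b·(c∘Ac): 1/3·1/8 + 1/6·1/2 = 1/8 ✓
b·Ac²: 1/3·1/8 + 1/6·1/4 = 1/12 ✓
b·A²c: 1/6·1/4 = 1/24 ✓; 4 stages ⇒ order 4.

4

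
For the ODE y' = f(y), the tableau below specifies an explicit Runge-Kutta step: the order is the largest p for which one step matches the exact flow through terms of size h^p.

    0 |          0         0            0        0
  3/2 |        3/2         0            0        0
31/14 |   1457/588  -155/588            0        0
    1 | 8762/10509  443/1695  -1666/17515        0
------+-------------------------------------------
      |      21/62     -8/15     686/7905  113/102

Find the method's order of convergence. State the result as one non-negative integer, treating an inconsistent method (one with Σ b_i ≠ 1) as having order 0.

4

b = (21/62, -8/15, 686/7905, 113/102)
c = (0, 3/2, 31/14, 1)
Ac = (0, 0, -155/392, 41/226)
Σ b_i: 21/62·1 + (-8/15)·1 + 686/7905·1 + 113/102·1 = 1 ✓
b·c: (-8/15)·3/2 + 686/7905·31/14 + 113/102·1 = 1/2 ✓
b·c²: (-8/15)·9/4 + 686/7905·961/196 + 113/102·1 = 1/3 ✓
b·Ac: 686/7905·(-155/392) + 113/102·41/226 = 1/6 ✓
b·c³: (-8/15)·27/8 + 686/7905·29791/2744 + 113/102·1 = 1/4 ✓
b·(c∘Ac): 686/7905·(-4805/5488) + 113/102·41/226 = 1/8 ✓
b·Ac²: 686/7905·(-465/784) + 113/102·55/452 = 1/12 ✓
b·A²c: 113/102·17/452 = 1/24 ✓; 4 stages ⇒ order 4.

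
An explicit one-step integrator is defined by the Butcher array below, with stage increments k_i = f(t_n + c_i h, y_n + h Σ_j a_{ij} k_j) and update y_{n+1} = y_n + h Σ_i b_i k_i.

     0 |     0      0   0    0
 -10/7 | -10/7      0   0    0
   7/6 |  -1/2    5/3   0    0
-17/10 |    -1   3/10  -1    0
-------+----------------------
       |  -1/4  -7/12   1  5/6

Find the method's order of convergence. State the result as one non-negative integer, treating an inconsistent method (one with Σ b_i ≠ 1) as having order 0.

b = (-1/4, -7/12, 1, 5/6)
c = (0, -10/7, 7/6, -17/10)
Ac = (0, 0, -50/21, -67/42)
Σ b_i: (-1/4)·1 + (-7/12)·1 + 1·1 + 5/6·1 = 1 ✓
b·c: (-7/12)·(-10/7) + 1·7/6 + 5/6·(-17/10) = 7/12 ≠ 1/2 ⇒ order 1.

1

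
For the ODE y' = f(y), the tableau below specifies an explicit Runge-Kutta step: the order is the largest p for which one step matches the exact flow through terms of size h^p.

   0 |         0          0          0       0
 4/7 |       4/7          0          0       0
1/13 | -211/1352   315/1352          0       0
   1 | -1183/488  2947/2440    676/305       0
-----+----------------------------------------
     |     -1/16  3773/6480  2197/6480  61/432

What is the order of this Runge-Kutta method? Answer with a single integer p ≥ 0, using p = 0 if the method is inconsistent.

4

b = (-1/16, 3773/6480, 2197/6480, 61/432)
c = (0, 4/7, 1/13, 1)
Ac = (0, 0, 45/338, 105/122)
Σ b_i: (-1/16)·1 + 3773/6480·1 + 2197/6480·1 + 61/432·1 = 1 ✓
b·c: 3773/6480·4/7 + 2197/6480·1/13 + 61/432·1 = 1/2 ✓
b·c²: 3773/6480·16/49 + 2197/6480·1/169 + 61/432·1 = 1/3 ✓
b·Ac: 2197/6480·45/338 + 61/432·105/122 = 1/6 ✓
b·c³: 3773/6480·64/343 + 2197/6480·1/2197 + 61/432·1 = 1/4 ✓
b·(c∘Ac): 2197/6480·45/4394 + 61/432·105/122 = 1/8 ✓
b·Ac²: 2197/6480·90/1183 + 61/432·174/427 = 1/12 ✓
b·A²c: 61/432·18/61 = 1/24 ✓; 4 stages ⇒ order 4.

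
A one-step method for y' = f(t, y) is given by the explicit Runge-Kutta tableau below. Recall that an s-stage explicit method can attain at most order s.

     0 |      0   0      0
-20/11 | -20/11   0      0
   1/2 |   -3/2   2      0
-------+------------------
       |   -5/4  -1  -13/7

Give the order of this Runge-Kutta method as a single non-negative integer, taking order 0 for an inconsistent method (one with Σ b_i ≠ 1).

b = (-5/4, -1, -13/7)
c = (0, -20/11, 1/2)
Ac = (0, 0, -40/11)
Σ b_i: (-5/4)·1 + (-1)·1 + (-13/7)·1 = -115/28 ≠ 1 ⇒ order 0.

0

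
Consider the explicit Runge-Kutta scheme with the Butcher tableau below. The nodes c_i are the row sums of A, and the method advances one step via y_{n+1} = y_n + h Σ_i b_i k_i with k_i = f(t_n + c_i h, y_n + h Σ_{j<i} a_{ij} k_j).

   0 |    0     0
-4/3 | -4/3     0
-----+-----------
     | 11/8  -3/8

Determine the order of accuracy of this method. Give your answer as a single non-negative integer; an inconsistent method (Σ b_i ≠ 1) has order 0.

b = (11/8, -3/8)
c = (0, -4/3)
Σ b_i: 11/8·1 + (-3/8)·1 = 1 ✓
b·c: (-3/8)·(-4/3) = 1/2 ✓; 2 stages ⇒ order 2.

2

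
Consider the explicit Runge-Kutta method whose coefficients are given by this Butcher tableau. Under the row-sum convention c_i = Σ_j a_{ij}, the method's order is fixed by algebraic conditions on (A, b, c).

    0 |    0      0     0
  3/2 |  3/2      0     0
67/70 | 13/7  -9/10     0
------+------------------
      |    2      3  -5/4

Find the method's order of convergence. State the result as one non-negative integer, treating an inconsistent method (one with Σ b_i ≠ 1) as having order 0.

0

b = (2, 3, -5/4)
c = (0, 3/2, 67/70)
Ac = (0, 0, -27/20)
Σ b_i: 2·1 + 3·1 + (-5/4)·1 = 15/4 ≠ 1 ⇒ order 0.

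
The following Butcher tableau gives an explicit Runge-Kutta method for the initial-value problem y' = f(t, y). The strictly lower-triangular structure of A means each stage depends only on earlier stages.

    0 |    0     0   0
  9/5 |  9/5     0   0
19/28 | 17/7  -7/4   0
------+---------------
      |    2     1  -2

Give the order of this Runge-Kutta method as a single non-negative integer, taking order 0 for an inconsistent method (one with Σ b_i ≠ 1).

1

b = (2, 1, -2)
c = (0, 9/5, 19/28)
Ac = (0, 0, -63/20)
Σ b_i: 2·1 + 1·1 + (-2)·1 = 1 ✓
b·c: 1·9/5 + (-2)·19/28 = 31/70 ≠ 1/2 ⇒ order 1.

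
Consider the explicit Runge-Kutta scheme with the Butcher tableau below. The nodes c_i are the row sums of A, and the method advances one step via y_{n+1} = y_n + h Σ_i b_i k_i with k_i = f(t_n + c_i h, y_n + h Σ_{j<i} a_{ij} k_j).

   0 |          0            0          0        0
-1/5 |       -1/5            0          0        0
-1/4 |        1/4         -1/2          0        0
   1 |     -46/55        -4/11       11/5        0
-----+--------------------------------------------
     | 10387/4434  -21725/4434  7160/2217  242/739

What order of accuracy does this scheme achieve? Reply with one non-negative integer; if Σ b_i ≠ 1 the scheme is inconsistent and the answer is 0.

b = (10387/4434, -21725/4434, 7160/2217, 242/739)
c = (0, -1/5, -1/4, 1)
Ac = (0, 0, 1/10, -21/44)
Σ b_i: 10387/4434·1 + (-21725/4434)·1 + 7160/2217·1 + 242/739·1 = 1 ✓
b·c: (-21725/4434)·(-1/5) + 7160/2217·(-1/4) + 242/739·1 = 1/2 ✓
b·c²: (-21725/4434)·1/25 + 7160/2217·1/16 + 242/739·1 = 1/3 ✓
b·Ac: 7160/2217·1/10 + 242/739·(-21/44) = 1/6 ✓
b·c³: (-21725/4434)·(-1/125) + 7160/2217·(-1/64) + 242/739·1 = 9347/29560 ≠ 1/4 ⇒ order 3.
b·(c∘Ac): 7160/2217·(-1/40) + 242/739·(-21/44) = -1051/4434 ≠ 1/8
b·Ac²: 7160/2217·(-1/50) + 242/739·541/4400 = -10787/443400 ≠ 1/12
b·A²c: 242/739·11/50 = 1331/18475 ≠ 1/24

3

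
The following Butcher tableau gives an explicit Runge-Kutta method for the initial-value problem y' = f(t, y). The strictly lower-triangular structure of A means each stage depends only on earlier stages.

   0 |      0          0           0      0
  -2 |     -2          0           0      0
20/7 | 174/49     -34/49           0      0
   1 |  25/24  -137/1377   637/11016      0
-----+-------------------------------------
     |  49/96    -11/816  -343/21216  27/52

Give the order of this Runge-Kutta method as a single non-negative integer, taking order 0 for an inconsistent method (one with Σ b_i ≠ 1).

4

b = (49/96, -11/816, -343/21216, 27/52)
c = (0, -2, 20/7, 1)
Ac = (0, 0, 68/49, 59/162)
Σ b_i: 49/96·1 + (-11/816)·1 + (-343/21216)·1 + 27/52·1 = 1 ✓
b·c: (-11/816)·(-2) + (-343/21216)·20/7 + 27/52·1 = 1/2 ✓
b·c²: (-11/816)·4 + (-343/21216)·400/49 + 27/52·1 = 1/3 ✓
b·Ac: (-343/21216)·68/49 + 27/52·59/162 = 1/6 ✓
b·c³: (-11/816)·(-8) + (-343/21216)·8000/343 + 27/52·1 = 1/4 ✓
b·(c∘Ac): (-343/21216)·1360/343 + 27/52·59/162 = 1/8 ✓
b·Ac²: (-343/21216)·(-136/49) + 27/52·2/27 = 1/12 ✓
b·A²c: 27/52·13/162 = 1/24 ✓; 4 stages ⇒ order 4.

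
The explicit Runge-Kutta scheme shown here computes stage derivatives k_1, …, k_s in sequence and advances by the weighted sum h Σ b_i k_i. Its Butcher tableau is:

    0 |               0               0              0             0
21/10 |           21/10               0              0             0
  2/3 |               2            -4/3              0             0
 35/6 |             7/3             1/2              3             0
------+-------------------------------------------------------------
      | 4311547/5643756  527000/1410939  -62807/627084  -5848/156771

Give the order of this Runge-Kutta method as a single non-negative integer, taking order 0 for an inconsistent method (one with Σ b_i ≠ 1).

b = (4311547/5643756, 527000/1410939, -62807/627084, -5848/156771)
c = (0, 21/10, 2/3, 35/6)
Ac = (0, 0, -14/5, 61/20)
Σ b_i: 4311547/5643756·1 + 527000/1410939·1 + (-62807/627084)·1 + (-5848/156771)·1 = 1 ✓
b·c: 527000/1410939·21/10 + (-62807/627084)·2/3 + (-5848/156771)·35/6 = 1/2 ✓
b·c²: 527000/1410939·441/100 + (-62807/627084)·4/9 + (-5848/156771)·1225/36 = 1/3 ✓
b·Ac: (-62807/627084)·(-14/5) + (-5848/156771)·61/20 = 1/6 ✓
b·c³: 527000/1410939·9261/1000 + (-62807/627084)·8/27 + (-5848/156771)·42875/216 = -16825598/4232817 ≠ 1/4 ⇒ order 3.
b·(c∘Ac): (-62807/627084)·(-28/15) + (-5848/156771)·427/24 = -1121036/2351565 ≠ 1/8
b·Ac²: (-62807/627084)·(-147/25) + (-5848/156771)·2123/600 = 4298047/9406260 ≠ 1/12
b·A²c: (-5848/156771)·(-42/5) = 81872/261285 ≠ 1/24

3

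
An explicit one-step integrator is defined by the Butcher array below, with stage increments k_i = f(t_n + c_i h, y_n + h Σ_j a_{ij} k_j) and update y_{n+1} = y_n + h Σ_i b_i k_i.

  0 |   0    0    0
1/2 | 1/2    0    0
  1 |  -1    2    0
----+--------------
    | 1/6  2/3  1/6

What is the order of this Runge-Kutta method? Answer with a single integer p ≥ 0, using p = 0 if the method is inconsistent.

b = (1/6, 2/3, 1/6)
c = (0, 1/2, 1)
Ac = (0, 0, 1)
Σ b_i: 1/6·1 + 2/3·1 + 1/6·1 = 1 ✓
b·c: 2/3·1/2 + 1/6·1 = 1/2 ✓
b·c²: 2/3·1/4 + 1/6·1 = 1/3 ✓
b·Ac: 1/6·1 = 1/6 ✓; 3 stages ⇒ order 3.

3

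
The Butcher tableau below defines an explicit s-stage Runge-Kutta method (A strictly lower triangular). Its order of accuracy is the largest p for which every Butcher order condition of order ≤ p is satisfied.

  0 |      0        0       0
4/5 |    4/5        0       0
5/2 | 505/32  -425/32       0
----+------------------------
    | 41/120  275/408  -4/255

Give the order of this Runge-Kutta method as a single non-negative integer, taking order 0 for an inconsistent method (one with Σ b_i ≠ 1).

3

b = (41/120, 275/408, -4/255)
c = (0, 4/5, 5/2)
Ac = (0, 0, -85/8)
Σ b_i: 41/120·1 + 275/408·1 + (-4/255)·1 = 1 ✓
b·c: 275/408·4/5 + (-4/255)·5/2 = 1/2 ✓
b·c²: 275/408·16/25 + (-4/255)·25/4 = 1/3 ✓
b·Ac: (-4/255)·(-85/8) = 1/6 ✓; 3 stages ⇒ order 3.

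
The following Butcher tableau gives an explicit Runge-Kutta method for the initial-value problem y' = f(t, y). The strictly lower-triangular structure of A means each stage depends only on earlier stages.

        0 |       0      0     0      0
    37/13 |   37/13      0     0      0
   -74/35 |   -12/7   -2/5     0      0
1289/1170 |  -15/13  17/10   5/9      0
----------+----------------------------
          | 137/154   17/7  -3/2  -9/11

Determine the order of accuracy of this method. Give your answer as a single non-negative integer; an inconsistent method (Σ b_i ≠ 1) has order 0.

b = (137/154, 17/7, -3/2, -9/11)
c = (0, 37/13, -74/35, 1289/1170)
Ac = (0, 0, -74/65, 30007/8190)
Σ b_i: 137/154·1 + 17/7·1 + (-3/2)·1 + (-9/11)·1 = 1 ✓
b·c: 17/7·37/13 + (-3/2)·(-74/35) + (-9/11)·1289/1170 = 91913/10010 ≠ 1/2 ⇒ order 1.

1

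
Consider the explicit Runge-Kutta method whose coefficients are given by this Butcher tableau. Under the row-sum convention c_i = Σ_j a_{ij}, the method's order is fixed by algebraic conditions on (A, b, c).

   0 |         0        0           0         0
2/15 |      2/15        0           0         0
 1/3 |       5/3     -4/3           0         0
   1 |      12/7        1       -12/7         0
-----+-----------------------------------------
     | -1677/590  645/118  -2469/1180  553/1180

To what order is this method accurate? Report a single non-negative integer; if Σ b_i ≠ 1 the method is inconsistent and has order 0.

3

b = (-1677/590, 645/118, -2469/1180, 553/1180)
c = (0, 2/15, 1/3, 1)
Ac = (0, 0, -8/45, -46/105)
Σ b_i: (-1677/590)·1 + 645/118·1 + (-2469/1180)·1 + 553/1180·1 = 1 ✓
b·c: 645/118·2/15 + (-2469/1180)·1/3 + 553/1180·1 = 1/2 ✓
b·c²: 645/118·4/225 + (-2469/1180)·1/9 + 553/1180·1 = 1/3 ✓
b·Ac: (-2469/1180)·(-8/45) + 553/1180·(-46/105) = 1/6 ✓
b·c³: 645/118·8/3375 + (-2469/1180)·1/27 + 553/1180·1 = 10729/26550 ≠ 1/4 ⇒ order 3.
b·(c∘Ac): (-2469/1180)·(-8/135) + 553/1180·(-46/105) = -2159/26550 ≠ 1/8
b·Ac²: (-2469/1180)·(-16/675) + 553/1180·(-272/1575) = -416/13275 ≠ 1/12
b·A²c: 553/1180·32/105 = 632/4425 ≠ 1/24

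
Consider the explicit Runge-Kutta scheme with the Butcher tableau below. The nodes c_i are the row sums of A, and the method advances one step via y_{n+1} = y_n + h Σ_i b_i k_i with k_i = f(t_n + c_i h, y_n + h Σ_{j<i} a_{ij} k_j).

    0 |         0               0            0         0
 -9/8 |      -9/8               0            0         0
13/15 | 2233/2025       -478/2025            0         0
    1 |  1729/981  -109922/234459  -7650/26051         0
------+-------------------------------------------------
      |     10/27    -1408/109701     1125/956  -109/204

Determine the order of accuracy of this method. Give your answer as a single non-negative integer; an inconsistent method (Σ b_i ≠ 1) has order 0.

b = (10/27, -1408/109701, 1125/956, -109/204)
c = (0, -9/8, 13/15, 1)
Ac = (0, 0, 239/900, 119/436)
Σ b_i: 10/27·1 + (-1408/109701)·1 + 1125/956·1 + (-109/204)·1 = 1 ✓
b·c: (-1408/109701)·(-9/8) + 1125/956·13/15 + (-109/204)·1 = 1/2 ✓
b·c²: (-1408/109701)·81/64 + 1125/956·169/225 + (-109/204)·1 = 1/3 ✓
b·Ac: 1125/956·239/900 + (-109/204)·119/436 = 1/6 ✓
b·c³: (-1408/109701)·(-729/512) + 1125/956·2197/3375 + (-109/204)·1 = 1/4 ✓
b·(c∘Ac): 1125/956·3107/13500 + (-109/204)·119/436 = 1/8 ✓
b·Ac²: 1125/956·(-239/800) + (-109/204)·(-2839/3488) = 1/12 ✓
b·A²c: (-109/204)·(-17/218) = 1/24 ✓; 4 stages ⇒ order 4.

4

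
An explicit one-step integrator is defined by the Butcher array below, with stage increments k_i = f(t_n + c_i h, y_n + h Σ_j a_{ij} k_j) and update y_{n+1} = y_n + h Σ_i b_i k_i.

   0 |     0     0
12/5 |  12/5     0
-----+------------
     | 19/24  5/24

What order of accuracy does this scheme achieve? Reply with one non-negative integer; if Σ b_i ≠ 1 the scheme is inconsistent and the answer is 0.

b = (19/24, 5/24)
c = (0, 12/5)
Σ b_i: 19/24·1 + 5/24·1 = 1 ✓
b·c: 5/24·12/5 = 1/2 ✓; 2 stages ⇒ order 2.

2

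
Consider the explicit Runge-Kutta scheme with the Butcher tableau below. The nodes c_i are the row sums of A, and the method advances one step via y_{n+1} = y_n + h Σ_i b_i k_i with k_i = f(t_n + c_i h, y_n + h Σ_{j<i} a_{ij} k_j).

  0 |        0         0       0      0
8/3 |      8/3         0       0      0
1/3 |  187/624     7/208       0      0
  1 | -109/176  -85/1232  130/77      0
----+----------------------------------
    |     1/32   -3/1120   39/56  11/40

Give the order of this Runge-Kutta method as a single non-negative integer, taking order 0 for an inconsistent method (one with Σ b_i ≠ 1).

b = (1/32, -3/1120, 39/56, 11/40)
c = (0, 8/3, 1/3, 1)
Ac = (0, 0, 7/78, 25/66)
Σ b_i: 1/32·1 + (-3/1120)·1 + 39/56·1 + 11/40·1 = 1 ✓
b·c: (-3/1120)·8/3 + 39/56·1/3 + 11/40·1 = 1/2 ✓
b·c²: (-3/1120)·64/9 + 39/56·1/9 + 11/40·1 = 1/3 ✓
b·Ac: 39/56·7/78 + 11/40·25/66 = 1/6 ✓
b·c³: (-3/1120)·512/27 + 39/56·1/27 + 11/40·1 = 1/4 ✓
b·(c∘Ac): 39/56·7/234 + 11/40·25/66 = 1/8 ✓
b·Ac²: 39/56·28/117 + 11/40·(-10/33) = 1/12 ✓
b·A²c: 11/40·5/33 = 1/24 ✓; 4 stages ⇒ order 4.

4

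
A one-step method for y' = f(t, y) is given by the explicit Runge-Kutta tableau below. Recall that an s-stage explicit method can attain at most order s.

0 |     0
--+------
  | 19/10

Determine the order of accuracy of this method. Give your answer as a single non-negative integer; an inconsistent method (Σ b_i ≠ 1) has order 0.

0

b = (19/10)
c = (0)
Σ b_i: 19/10·1 = 19/10 ≠ 1 ⇒ order 0.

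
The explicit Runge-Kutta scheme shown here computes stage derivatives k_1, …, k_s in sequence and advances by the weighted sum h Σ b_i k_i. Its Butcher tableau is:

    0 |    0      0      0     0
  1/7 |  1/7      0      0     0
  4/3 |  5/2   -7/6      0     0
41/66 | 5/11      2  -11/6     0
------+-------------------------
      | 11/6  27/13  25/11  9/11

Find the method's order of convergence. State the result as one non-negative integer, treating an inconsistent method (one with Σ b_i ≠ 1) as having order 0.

b = (11/6, 27/13, 25/11, 9/11)
c = (0, 1/7, 4/3, 41/66)
Ac = (0, 0, -1/6, -136/63)
Σ b_i: 11/6·1 + 27/13·1 + 25/11·1 + 9/11·1 = 6007/858 ≠ 1 ⇒ order 0.

0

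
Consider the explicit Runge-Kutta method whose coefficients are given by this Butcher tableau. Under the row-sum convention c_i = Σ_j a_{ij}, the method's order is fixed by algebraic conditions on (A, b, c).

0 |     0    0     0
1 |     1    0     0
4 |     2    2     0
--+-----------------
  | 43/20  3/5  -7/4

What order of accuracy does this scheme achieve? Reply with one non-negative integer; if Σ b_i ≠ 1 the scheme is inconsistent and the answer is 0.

b = (43/20, 3/5, -7/4)
c = (0, 1, 4)
Ac = (0, 0, 2)
Σ b_i: 43/20·1 + 3/5·1 + (-7/4)·1 = 1 ✓
b·c: 3/5·1 + (-7/4)·4 = -32/5 ≠ 1/2 ⇒ order 1.

1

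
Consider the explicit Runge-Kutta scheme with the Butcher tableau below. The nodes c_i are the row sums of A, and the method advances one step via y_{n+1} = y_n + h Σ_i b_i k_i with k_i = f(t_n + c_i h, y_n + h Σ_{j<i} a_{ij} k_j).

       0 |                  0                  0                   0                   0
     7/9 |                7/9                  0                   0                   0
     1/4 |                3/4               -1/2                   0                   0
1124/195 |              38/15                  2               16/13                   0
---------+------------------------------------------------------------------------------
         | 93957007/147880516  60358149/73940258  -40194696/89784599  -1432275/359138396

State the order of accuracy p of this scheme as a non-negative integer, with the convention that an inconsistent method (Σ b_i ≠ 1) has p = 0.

b = (93957007/147880516, 60358149/73940258, -40194696/89784599, -1432275/359138396)
c = (0, 7/9, 1/4, 1124/195)
Ac = (0, 0, -7/18, 218/117)
Σ b_i: 93957007/147880516·1 + 60358149/73940258·1 + (-40194696/89784599)·1 + (-1432275/359138396)·1 = 1 ✓
b·c: 60358149/73940258·7/9 + (-40194696/89784599)·1/4 + (-1432275/359138396)·1124/195 = 1/2 ✓
b·c²: 60358149/73940258·49/81 + (-40194696/89784599)·1/16 + (-1432275/359138396)·1263376/38025 = 1/3 ✓
b·Ac: (-40194696/89784599)·(-7/18) + (-1432275/359138396)·218/117 = 1/6 ✓
b·c³: 60358149/73940258·343/729 + (-40194696/89784599)·1/64 + (-1432275/359138396)·1420034624/7414875 = -28672906591/74151515880 ≠ 1/4 ⇒ order 3.
b·(c∘Ac): (-40194696/89784599)·(-7/72) + (-1432275/359138396)·245032/22815 = 32917/47533023 ≠ 1/8
b·Ac²: (-40194696/89784599)·(-49/162) + (-1432275/359138396)·1355/1053 = 1263264361/9696736692 ≠ 1/12
b·A²c: (-1432275/359138396)·(-56/117) = 514150/269353797 ≠ 1/24

3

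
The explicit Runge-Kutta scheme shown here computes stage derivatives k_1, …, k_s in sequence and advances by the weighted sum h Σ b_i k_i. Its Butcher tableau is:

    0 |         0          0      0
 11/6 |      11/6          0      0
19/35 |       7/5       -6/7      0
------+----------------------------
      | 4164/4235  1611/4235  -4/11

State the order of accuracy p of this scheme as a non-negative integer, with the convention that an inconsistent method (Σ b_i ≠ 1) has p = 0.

2

b = (4164/4235, 1611/4235, -4/11)
c = (0, 11/6, 19/35)
Ac = (0, 0, -11/7)
Σ b_i: 4164/4235·1 + 1611/4235·1 + (-4/11)·1 = 1 ✓
b·c: 1611/4235·11/6 + (-4/11)·19/35 = 1/2 ✓
b·c²: 1611/4235·121/36 + (-4/11)·361/1225 = 63139/53900 ≠ 1/3 ⇒ order 2.
b·Ac: (-4/11)·(-11/7) = 4/7 ≠ 1/6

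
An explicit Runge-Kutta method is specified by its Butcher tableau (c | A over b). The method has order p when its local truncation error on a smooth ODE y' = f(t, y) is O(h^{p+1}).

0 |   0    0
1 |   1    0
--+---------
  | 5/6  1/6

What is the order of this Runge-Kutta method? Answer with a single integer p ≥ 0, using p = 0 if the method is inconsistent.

b = (5/6, 1/6)
c = (0, 1)
Σ b_i: 5/6·1 + 1/6·1 = 1 ✓
b·c: 1/6·1 = 1/6 ≠ 1/2 ⇒ order 1.

1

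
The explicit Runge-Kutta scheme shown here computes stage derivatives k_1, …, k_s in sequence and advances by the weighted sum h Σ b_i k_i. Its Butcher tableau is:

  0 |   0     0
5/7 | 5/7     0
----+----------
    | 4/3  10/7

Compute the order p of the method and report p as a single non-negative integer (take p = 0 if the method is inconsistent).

b = (4/3, 10/7)
c = (0, 5/7)
Σ b_i: 4/3·1 + 10/7·1 = 58/21 ≠ 1 ⇒ order 0.

0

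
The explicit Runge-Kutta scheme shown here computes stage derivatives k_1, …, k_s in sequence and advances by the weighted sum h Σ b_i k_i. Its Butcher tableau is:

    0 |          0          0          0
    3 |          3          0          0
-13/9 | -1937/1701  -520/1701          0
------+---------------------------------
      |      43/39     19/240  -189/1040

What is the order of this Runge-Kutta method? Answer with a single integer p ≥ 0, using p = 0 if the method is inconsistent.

3

b = (43/39, 19/240, -189/1040)
c = (0, 3, -13/9)
Ac = (0, 0, -520/567)
Σ b_i: 43/39·1 + 19/240·1 + (-189/1040)·1 = 1 ✓
b·c: 19/240·3 + (-189/1040)·(-13/9) = 1/2 ✓
b·c²: 19/240·9 + (-189/1040)·169/81 = 1/3 ✓
b·Ac: (-189/1040)·(-520/567) = 1/6 ✓; 3 stages ⇒ order 3.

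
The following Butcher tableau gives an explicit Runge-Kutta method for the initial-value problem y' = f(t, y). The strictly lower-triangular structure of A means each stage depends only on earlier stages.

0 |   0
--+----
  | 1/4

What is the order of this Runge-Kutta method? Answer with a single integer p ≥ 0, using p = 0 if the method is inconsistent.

0

b = (1/4)
c = (0)
Σ b_i: 1/4·1 = 1/4 ≠ 1 ⇒ order 0.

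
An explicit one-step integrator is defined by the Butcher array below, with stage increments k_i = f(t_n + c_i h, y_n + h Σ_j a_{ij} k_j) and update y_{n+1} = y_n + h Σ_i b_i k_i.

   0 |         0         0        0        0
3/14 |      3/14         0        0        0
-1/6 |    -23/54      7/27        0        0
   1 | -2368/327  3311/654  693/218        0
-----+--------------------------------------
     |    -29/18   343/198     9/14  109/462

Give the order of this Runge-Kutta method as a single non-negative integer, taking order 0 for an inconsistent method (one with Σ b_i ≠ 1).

4

b = (-29/18, 343/198, 9/14, 109/462)
c = (0, 3/14, -1/6, 1)
Ac = (0, 0, 1/18, 121/218)
Σ b_i: (-29/18)·1 + 343/198·1 + 9/14·1 + 109/462·1 = 1 ✓
b·c: 343/198·3/14 + 9/14·(-1/6) + 109/462·1 = 1/2 ✓
b·c²: 343/198·9/196 + 9/14·1/36 + 109/462·1 = 1/3 ✓
b·Ac: 9/14·1/18 + 109/462·121/218 = 1/6 ✓
b·c³: 343/198·27/2744 + 9/14·(-1/216) + 109/462·1 = 1/4 ✓
b·(c∘Ac): 9/14·(-1/108) + 109/462·121/218 = 1/8 ✓
b·Ac²: 9/14·1/84 + 109/462·979/3052 = 1/12 ✓
b·A²c: 109/462·77/436 = 1/24 ✓; 4 stages ⇒ order 4.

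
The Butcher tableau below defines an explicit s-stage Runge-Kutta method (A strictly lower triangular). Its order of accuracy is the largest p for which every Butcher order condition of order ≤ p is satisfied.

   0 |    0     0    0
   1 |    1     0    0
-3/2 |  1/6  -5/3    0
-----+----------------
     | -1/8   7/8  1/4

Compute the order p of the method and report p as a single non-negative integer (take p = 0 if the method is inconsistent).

2

b = (-1/8, 7/8, 1/4)
c = (0, 1, -3/2)
Ac = (0, 0, -5/3)
Σ b_i: (-1/8)·1 + 7/8·1 + 1/4·1 = 1 ✓
b·c: 7/8·1 + 1/4·(-3/2) = 1/2 ✓
b·c²: 7/8·1 + 1/4·9/4 = 23/16 ≠ 1/3 ⇒ order 2.
b·Ac: 1/4·(-5/3) = -5/12 ≠ 1/6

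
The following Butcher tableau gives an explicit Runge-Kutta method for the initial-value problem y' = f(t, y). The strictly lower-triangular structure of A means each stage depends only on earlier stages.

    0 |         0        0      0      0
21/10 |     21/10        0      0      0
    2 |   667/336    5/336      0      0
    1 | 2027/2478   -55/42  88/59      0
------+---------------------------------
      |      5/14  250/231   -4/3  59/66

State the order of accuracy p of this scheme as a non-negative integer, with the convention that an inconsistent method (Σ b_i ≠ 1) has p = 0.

4

b = (5/14, 250/231, -4/3, 59/66)
c = (0, 21/10, 2, 1)
Ac = (0, 0, 1/32, 55/236)
Σ b_i: 5/14·1 + 250/231·1 + (-4/3)·1 + 59/66·1 = 1 ✓
b·c: 250/231·21/10 + (-4/3)·2 + 59/66·1 = 1/2 ✓
b·c²: 250/231·441/100 + (-4/3)·4 + 59/66·1 = 1/3 ✓
b·Ac: (-4/3)·1/32 + 59/66·55/236 = 1/6 ✓
b·c³: 250/231·9261/1000 + (-4/3)·8 + 59/66·1 = 1/4 ✓
b·(c∘Ac): (-4/3)·1/16 + 59/66·55/236 = 1/8 ✓
b·Ac²: (-4/3)·21/320 + 59/66·451/2360 = 1/12 ✓
b·A²c: 59/66·11/236 = 1/24 ✓; 4 stages ⇒ order 4.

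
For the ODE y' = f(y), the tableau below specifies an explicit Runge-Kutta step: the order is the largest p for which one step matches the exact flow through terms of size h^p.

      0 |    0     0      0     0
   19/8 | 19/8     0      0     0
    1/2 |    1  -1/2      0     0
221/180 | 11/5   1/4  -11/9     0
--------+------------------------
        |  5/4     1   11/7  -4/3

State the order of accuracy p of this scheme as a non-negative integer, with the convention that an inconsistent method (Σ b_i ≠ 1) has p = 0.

b = (5/4, 1, 11/7, -4/3)
c = (0, 19/8, 1/2, 221/180)
Ac = (0, 0, -19/16, -5/288)
Σ b_i: 5/4·1 + 1·1 + 11/7·1 + (-4/3)·1 = 209/84 ≠ 1 ⇒ order 0.

0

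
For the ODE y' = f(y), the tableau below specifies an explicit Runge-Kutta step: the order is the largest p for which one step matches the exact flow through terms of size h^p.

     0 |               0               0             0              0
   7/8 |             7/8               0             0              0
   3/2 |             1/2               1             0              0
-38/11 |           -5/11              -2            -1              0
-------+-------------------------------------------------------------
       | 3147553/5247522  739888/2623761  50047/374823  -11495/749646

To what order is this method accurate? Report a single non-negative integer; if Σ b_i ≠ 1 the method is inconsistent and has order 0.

3

b = (3147553/5247522, 739888/2623761, 50047/374823, -11495/749646)
c = (0, 7/8, 3/2, -38/11)
Ac = (0, 0, 7/8, -13/4)
Σ b_i: 3147553/5247522·1 + 739888/2623761·1 + 50047/374823·1 + (-11495/749646)·1 = 1 ✓
b·c: 739888/2623761·7/8 + 50047/374823·3/2 + (-11495/749646)·(-38/11) = 1/2 ✓
b·c²: 739888/2623761·49/64 + 50047/374823·9/4 + (-11495/749646)·1444/121 = 1/3 ✓
b·Ac: 50047/374823·7/8 + (-11495/749646)·(-13/4) = 1/6 ✓
b·c³: 739888/2623761·343/512 + 50047/374823·27/8 + (-11495/749646)·(-54872/1331) = 18642917/14659744 ≠ 1/4 ⇒ order 3.
b·(c∘Ac): 50047/374823·21/16 + (-11495/749646)·247/22 = 18527/5997168 ≠ 1/8
b·Ac²: 50047/374823·49/64 + (-11495/749646)·(-121/32) = 213511/1332704 ≠ 1/12
b·A²c: (-11495/749646)·(-7/8) = 80465/5997168 ≠ 1/24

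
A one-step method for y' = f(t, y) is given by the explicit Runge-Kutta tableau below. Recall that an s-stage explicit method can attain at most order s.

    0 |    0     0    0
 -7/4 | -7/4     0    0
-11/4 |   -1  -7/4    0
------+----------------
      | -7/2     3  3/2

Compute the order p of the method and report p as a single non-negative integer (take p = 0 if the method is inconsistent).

b = (-7/2, 3, 3/2)
c = (0, -7/4, -11/4)
Ac = (0, 0, 49/16)
Σ b_i: (-7/2)·1 + 3·1 + 3/2·1 = 1 ✓
b·c: 3·(-7/4) + 3/2·(-11/4) = -75/8 ≠ 1/2 ⇒ order 1.

1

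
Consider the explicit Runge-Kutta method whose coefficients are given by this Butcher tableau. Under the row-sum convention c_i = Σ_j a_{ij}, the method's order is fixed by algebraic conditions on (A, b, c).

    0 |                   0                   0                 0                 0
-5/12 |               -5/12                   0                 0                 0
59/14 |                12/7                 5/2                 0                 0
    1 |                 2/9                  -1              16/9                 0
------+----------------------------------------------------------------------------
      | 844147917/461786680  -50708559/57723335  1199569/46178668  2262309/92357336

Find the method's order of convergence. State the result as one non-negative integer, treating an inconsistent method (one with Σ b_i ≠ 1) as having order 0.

b = (844147917/461786680, -50708559/57723335, 1199569/46178668, 2262309/92357336)
c = (0, -5/12, 59/14, 1)
Ac = (0, 0, -25/24, 1993/252)
Σ b_i: 844147917/461786680·1 + (-50708559/57723335)·1 + 1199569/46178668·1 + 2262309/92357336·1 = 1 ✓
b·c: (-50708559/57723335)·(-5/12) + 1199569/46178668·59/14 + 2262309/92357336·1 = 1/2 ✓
b·c²: (-50708559/57723335)·25/144 + 1199569/46178668·3481/196 + 2262309/92357336·1 = 1/3 ✓
b·Ac: 1199569/46178668·(-25/24) + 2262309/92357336·1993/252 = 1/6 ✓
b·c³: (-50708559/57723335)·(-125/1728) + 1199569/46178668·205379/2744 + 2262309/92357336·1 = 94600102393/46548097344 ≠ 1/4 ⇒ order 3.
b·(c∘Ac): 1199569/46178668·(-1475/336) + 2262309/92357336·1993/252 = 176641469/2216576064 ≠ 1/8
b·Ac²: 1199569/46178668·125/288 + 2262309/92357336·73853/2352 = 4540913213/5818512168 ≠ 1/12
b·A²c: 2262309/92357336·(-50/27) = -18852575/415608012 ≠ 1/24

3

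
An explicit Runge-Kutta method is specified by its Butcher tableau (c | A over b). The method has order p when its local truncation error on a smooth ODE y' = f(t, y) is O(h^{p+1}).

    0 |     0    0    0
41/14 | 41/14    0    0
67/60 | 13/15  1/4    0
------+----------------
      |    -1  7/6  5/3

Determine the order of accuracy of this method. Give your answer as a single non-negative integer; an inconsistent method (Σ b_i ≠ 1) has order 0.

0

b = (-1, 7/6, 5/3)
c = (0, 41/14, 67/60)
Ac = (0, 0, 41/56)
Σ b_i: (-1)·1 + 7/6·1 + 5/3·1 = 11/6 ≠ 1 ⇒ order 0.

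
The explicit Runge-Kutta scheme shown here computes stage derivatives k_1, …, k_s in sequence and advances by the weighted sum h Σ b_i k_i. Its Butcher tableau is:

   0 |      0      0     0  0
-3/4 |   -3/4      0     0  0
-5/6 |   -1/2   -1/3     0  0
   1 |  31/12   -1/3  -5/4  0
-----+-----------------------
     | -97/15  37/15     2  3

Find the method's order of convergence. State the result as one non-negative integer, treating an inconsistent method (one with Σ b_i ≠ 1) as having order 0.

b = (-97/15, 37/15, 2, 3)
c = (0, -3/4, -5/6, 1)
Ac = (0, 0, 1/4, 31/24)
Σ b_i: (-97/15)·1 + 37/15·1 + 2·1 + 3·1 = 1 ✓
b·c: 37/15·(-3/4) + 2·(-5/6) + 3·1 = -31/60 ≠ 1/2 ⇒ order 1.

1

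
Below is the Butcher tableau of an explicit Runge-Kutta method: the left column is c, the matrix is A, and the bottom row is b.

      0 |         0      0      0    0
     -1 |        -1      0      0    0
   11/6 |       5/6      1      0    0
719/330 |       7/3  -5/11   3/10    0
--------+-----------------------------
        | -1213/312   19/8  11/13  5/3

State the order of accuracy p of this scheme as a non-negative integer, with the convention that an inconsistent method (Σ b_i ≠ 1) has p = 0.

b = (-1213/312, 19/8, 11/13, 5/3)
c = (0, -1, 11/6, 719/330)
Ac = (0, 0, -1, 221/220)
Σ b_i: (-1213/312)·1 + 19/8·1 + 11/13·1 + 5/3·1 = 1 ✓
b·c: 19/8·(-1) + 11/13·11/6 + 5/3·719/330 = 28907/10296 ≠ 1/2 ⇒ order 1.

1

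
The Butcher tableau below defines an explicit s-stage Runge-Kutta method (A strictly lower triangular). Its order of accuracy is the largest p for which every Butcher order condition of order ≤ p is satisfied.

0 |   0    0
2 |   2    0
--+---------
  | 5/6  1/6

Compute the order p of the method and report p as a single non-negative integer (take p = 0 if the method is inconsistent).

1

b = (5/6, 1/6)
c = (0, 2)
Σ b_i: 5/6·1 + 1/6·1 = 1 ✓
b·c: 1/6·2 = 1/3 ≠ 1/2 ⇒ order 1.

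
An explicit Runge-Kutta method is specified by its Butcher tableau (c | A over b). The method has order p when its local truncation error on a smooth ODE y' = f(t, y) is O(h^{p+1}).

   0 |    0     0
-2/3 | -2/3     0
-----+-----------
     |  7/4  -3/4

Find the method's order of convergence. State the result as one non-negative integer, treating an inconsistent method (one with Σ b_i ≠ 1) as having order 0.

b = (7/4, -3/4)
c = (0, -2/3)
Σ b_i: 7/4·1 + (-3/4)·1 = 1 ✓
b·c: (-3/4)·(-2/3) = 1/2 ✓; 2 stages ⇒ order 2.

2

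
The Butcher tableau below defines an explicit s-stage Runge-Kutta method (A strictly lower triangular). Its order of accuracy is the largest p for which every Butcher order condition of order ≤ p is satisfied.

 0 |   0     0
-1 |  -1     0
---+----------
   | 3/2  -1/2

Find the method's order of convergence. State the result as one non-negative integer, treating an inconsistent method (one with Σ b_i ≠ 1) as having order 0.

2

b = (3/2, -1/2)
c = (0, -1)
Σ b_i: 3/2·1 + (-1/2)·1 = 1 ✓
b·c: (-1/2)·(-1) = 1/2 ✓; 2 stages ⇒ order 2.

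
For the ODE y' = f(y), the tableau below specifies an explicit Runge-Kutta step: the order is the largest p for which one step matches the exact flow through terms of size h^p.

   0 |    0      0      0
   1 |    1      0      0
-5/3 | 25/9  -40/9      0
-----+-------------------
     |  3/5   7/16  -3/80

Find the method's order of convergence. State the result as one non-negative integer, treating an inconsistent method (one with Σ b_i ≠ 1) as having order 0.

3

b = (3/5, 7/16, -3/80)
c = (0, 1, -5/3)
Ac = (0, 0, -40/9)
Σ b_i: 3/5·1 + 7/16·1 + (-3/80)·1 = 1 ✓
b·c: 7/16·1 + (-3/80)·(-5/3) = 1/2 ✓
b·c²: 7/16·1 + (-3/80)·25/9 = 1/3 ✓
b·Ac: (-3/80)·(-40/9) = 1/6 ✓; 3 stages ⇒ order 3.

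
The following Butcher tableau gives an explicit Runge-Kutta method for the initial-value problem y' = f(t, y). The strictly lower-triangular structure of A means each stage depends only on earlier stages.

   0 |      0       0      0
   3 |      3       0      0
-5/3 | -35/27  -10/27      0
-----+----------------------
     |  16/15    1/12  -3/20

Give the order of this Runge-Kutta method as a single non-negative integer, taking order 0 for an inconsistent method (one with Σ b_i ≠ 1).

3

b = (16/15, 1/12, -3/20)
c = (0, 3, -5/3)
Ac = (0, 0, -10/9)
Σ b_i: 16/15·1 + 1/12·1 + (-3/20)·1 = 1 ✓
b·c: 1/12·3 + (-3/20)·(-5/3) = 1/2 ✓
b·c²: 1/12·9 + (-3/20)·25/9 = 1/3 ✓
b·Ac: (-3/20)·(-10/9) = 1/6 ✓; 3 stages ⇒ order 3.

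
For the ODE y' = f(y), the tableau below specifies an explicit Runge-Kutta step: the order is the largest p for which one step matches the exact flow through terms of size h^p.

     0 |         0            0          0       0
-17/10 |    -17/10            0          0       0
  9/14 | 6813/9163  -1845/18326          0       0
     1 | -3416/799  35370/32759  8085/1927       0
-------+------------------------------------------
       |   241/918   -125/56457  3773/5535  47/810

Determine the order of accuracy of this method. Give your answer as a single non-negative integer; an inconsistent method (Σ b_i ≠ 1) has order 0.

b = (241/918, -125/56457, 3773/5535, 47/810)
c = (0, -17/10, 9/14, 1)
Ac = (0, 0, 369/2156, 81/94)
Σ b_i: 241/918·1 + (-125/56457)·1 + 3773/5535·1 + 47/810·1 = 1 ✓
b·c: (-125/56457)·(-17/10) + 3773/5535·9/14 + 47/810·1 = 1/2 ✓
b·c²: (-125/56457)·289/100 + 3773/5535·81/196 + 47/810·1 = 1/3 ✓
b·Ac: 3773/5535·369/2156 + 47/810·81/94 = 1/6 ✓
b·c³: (-125/56457)·(-4913/1000) + 3773/5535·729/2744 + 47/810·1 = 1/4 ✓
b·(c∘Ac): 3773/5535·3321/30184 + 47/810·81/94 = 1/8 ✓
b·Ac²: 3773/5535·(-6273/21560) + 47/810·4563/940 = 1/12 ✓
b·A²c: 47/810·135/188 = 1/24 ✓; 4 stages ⇒ order 4.

4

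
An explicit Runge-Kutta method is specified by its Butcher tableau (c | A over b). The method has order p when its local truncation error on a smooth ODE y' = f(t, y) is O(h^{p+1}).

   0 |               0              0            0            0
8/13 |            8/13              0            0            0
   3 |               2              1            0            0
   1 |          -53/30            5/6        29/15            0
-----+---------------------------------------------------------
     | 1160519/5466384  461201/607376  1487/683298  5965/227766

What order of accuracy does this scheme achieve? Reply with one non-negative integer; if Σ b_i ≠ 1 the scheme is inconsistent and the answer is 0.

b = (1160519/5466384, 461201/607376, 1487/683298, 5965/227766)
c = (0, 8/13, 3, 1)
Ac = (0, 0, 8/13, 1231/195)
Σ b_i: 1160519/5466384·1 + 461201/607376·1 + 1487/683298·1 + 5965/227766·1 = 1 ✓
b·c: 461201/607376·8/13 + 1487/683298·3 + 5965/227766·1 = 1/2 ✓
b·c²: 461201/607376·64/169 + 1487/683298·9 + 5965/227766·1 = 1/3 ✓
b·Ac: 1487/683298·8/13 + 5965/227766·1231/195 = 1/6 ✓
b·c³: 461201/607376·512/2197 + 1487/683298·27 + 5965/227766·1 = 387746/1480479 ≠ 1/4 ⇒ order 3.
b·(c∘Ac): 1487/683298·24/13 + 5965/227766·1231/195 = 1504271/8882874 ≠ 1/8
b·Ac²: 1487/683298·64/169 + 5965/227766·44909/2535 = 47455/102102 ≠ 1/12
b·A²c: 5965/227766·232/195 = 4772/153153 ≠ 1/24

3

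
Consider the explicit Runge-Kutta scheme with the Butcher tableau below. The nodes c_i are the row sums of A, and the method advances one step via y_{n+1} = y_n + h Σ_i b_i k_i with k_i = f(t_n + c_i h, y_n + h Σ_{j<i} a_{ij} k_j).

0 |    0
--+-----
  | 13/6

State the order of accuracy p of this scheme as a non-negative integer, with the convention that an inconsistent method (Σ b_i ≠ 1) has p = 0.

b = (13/6)
c = (0)
Σ b_i: 13/6·1 = 13/6 ≠ 1 ⇒ order 0.

0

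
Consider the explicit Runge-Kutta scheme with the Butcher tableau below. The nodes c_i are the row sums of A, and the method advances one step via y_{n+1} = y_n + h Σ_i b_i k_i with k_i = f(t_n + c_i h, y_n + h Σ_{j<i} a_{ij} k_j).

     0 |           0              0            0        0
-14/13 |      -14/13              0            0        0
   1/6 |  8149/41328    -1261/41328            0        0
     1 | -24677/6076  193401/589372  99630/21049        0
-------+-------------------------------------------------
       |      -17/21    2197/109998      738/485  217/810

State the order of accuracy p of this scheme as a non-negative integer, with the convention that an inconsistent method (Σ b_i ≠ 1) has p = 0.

b = (-17/21, 2197/109998, 738/485, 217/810)
c = (0, -14/13, 1/6, 1)
Ac = (0, 0, 97/2952, 27/62)
Σ b_i: (-17/21)·1 + 2197/109998·1 + 738/485·1 + 217/810·1 = 1 ✓
b·c: 2197/109998·(-14/13) + 738/485·1/6 + 217/810·1 = 1/2 ✓
b·c²: 2197/109998·196/169 + 738/485·1/36 + 217/810·1 = 1/3 ✓
b·Ac: 738/485·97/2952 + 217/810·27/62 = 1/6 ✓
b·c³: 2197/109998·(-2744/2197) + 738/485·1/216 + 217/810·1 = 1/4 ✓
b·(c∘Ac): 738/485·97/17712 + 217/810·27/62 = 1/8 ✓
b·Ac²: 738/485·(-679/19188) + 217/810·2889/5642 = 1/12 ✓
b·A²c: 217/810·135/868 = 1/24 ✓; 4 stages ⇒ order 4.

4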